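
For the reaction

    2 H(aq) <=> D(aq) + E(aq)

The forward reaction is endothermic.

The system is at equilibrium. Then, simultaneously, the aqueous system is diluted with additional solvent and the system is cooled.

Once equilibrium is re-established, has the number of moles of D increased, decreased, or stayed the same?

Dilution scales every aqueous concentration by the same factor. Δn_aq = 2 − 2 = 0, so Q is unchanged — no shift.
The forward reaction is endothermic. Lowering T favours the exothermic direction — shift to the left.
The net shift is to the left. D is a product, so its amount decreases.

decreases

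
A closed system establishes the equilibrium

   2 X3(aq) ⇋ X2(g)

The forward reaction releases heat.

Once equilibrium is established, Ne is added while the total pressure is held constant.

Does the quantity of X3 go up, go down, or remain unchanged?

decreases

Adding inert gas at constant total pressure expands the volume and lowers every reacting partial pressure. With Δn_gas = 1 − 0 = +1, Q moves away from K toward the side with fewer gas moles, so the system shifts toward the side with more gas moles — to the right.
The net shift is to the right. X3 is a reactant, so its amount decreases.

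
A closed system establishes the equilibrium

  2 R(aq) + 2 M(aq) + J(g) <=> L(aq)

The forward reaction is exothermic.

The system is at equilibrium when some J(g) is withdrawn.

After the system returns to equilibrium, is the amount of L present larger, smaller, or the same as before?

Removing J (g), a reactant, drives the reaction to the left.
The net shift is to the left. L is a product, so its amount decreases.

decreases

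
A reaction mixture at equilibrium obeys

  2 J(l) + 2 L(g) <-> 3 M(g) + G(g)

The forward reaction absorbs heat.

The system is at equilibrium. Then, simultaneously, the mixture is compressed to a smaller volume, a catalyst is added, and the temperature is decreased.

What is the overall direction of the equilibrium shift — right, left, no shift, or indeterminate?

left

Gas moles: reactants 2, products 4 (Δn_gas = +2). Compression shifts the system toward the side with fewer moles of gas — to the left.
A catalyst speeds both forward and reverse rates equally; it changes neither Q nor K — no shift from this change.
The forward reaction is endothermic. Lowering T favours the exothermic direction — shift to the left.
Only the nonzero effect(s) matter; the net shift is to the left.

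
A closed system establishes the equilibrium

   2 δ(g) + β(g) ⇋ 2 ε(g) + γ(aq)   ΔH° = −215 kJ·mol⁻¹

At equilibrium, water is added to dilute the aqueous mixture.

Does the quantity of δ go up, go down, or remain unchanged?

decreases

Dilution lowers every aqueous concentration by the same factor. Δn_aq = 1 − 0 = +1, so the system shifts toward the side with more dissolved moles — to the right.
The net shift is to the right. δ is a reactant, so its amount decreases.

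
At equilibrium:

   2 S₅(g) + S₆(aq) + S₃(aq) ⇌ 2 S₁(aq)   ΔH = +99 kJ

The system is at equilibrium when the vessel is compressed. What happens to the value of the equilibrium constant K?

The equilibrium constant depends only on temperature. This perturbation may move the position of equilibrium, but since T is unchanged, K itself is unchanged.

unchanged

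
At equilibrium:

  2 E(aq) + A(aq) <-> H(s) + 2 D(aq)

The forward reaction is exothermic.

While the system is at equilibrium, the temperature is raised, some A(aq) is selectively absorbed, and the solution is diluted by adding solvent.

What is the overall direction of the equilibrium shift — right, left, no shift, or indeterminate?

left

The forward reaction is exothermic. Raising T favours the endothermic direction — shift to the left.
Removing A (aq), a reactant, drives the reaction to the left.
Dilution lowers every aqueous concentration by the same factor. Δn_aq = 2 − 3 = -1, so the system shifts toward the side with more dissolved moles — to the left.
All effects act in the same direction — net shift to the left.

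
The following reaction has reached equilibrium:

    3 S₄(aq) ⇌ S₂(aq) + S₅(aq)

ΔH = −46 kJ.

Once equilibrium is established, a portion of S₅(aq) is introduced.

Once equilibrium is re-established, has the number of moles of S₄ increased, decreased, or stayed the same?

increases

Adding S₅ (aq), a product, drives the reaction to the left.
The net shift is to the left. S₄ is a reactant, so its amount increases.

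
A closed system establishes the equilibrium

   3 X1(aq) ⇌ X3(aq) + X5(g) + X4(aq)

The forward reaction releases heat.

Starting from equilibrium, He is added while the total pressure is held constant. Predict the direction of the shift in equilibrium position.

Adding inert gas at constant total pressure expands the volume and lowers every reacting partial pressure. With Δn_gas = 1 − 0 = +1, Q moves away from K toward the side with fewer gas moles, so the system shifts toward the side with more gas moles — to the right.

right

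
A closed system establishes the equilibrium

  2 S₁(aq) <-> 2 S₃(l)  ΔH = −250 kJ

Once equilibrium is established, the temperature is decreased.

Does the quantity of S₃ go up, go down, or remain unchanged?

increases

The forward reaction is exothermic. Lowering T favours the exothermic direction — shift to the right.
The net shift is to the right. S₃ is a product, so its amount increases.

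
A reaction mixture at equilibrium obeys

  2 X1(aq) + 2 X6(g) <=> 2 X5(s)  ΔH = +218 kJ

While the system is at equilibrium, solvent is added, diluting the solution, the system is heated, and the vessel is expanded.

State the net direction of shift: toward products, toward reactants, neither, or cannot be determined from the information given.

cannot be determined

Dilution lowers every aqueous concentration by the same factor. Δn_aq = 0 − 2 = -2, so the system shifts toward the side with more dissolved moles — to the left.
The forward reaction is endothermic. Raising T favours the endothermic direction — shift to the right.
Gas moles: reactants 2, products 0 (Δn_gas = -2). Expansion shifts the system toward the side with more moles of gas — to the left.
The individual effects push in opposite directions; without quantitative information the net direction cannot be determined.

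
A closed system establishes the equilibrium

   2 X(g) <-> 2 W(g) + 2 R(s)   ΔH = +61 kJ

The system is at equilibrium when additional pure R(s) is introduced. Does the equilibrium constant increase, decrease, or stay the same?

The equilibrium constant depends only on temperature. This perturbation changes neither the position of equilibrium nor K.

unchanged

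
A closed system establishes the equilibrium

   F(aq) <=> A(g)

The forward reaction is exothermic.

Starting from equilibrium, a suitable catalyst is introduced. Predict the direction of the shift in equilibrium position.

no shift

A catalyst speeds both forward and reverse rates equally; it changes neither Q nor K — no shift from this change.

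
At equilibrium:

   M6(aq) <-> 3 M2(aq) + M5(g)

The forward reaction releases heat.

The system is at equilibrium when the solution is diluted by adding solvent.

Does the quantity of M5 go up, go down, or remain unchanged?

increases

Dilution lowers every aqueous concentration by the same factor. Δn_aq = 3 − 1 = +2, so the system shifts toward the side with more dissolved moles — to the right.
The net shift is to the right. M5 is a product, so its amount increases.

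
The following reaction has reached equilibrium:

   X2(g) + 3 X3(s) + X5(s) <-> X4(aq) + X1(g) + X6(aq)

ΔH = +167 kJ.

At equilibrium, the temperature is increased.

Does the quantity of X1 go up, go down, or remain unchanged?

The forward reaction is endothermic. Raising T favours the endothermic direction — shift to the right.
The net shift is to the right. X1 is a product, so its amount increases.

increases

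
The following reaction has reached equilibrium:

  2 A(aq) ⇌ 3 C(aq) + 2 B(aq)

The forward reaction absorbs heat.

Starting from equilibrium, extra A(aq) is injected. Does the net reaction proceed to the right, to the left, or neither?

right

Adding A (aq), a reactant, drives the reaction to the right.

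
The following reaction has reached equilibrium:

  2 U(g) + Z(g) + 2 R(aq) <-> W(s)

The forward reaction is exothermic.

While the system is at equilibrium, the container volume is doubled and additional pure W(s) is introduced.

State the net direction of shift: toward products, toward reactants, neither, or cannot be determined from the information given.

left

Gas moles: reactants 3, products 0 (Δn_gas = -3). Expansion shifts the system toward the side with more moles of gas — to the left.
W is a pure solid; its activity is 1 regardless of amount, so Q is unaffected — no shift from this change.
Only the nonzero effect(s) matter; the net shift is to the left.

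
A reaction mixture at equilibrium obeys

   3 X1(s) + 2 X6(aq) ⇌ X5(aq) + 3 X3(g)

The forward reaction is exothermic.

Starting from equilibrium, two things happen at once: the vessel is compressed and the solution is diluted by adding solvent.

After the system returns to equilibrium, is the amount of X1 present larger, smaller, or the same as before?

Gas moles: reactants 0, products 3 (Δn_gas = +3). Compression shifts the system toward the side with fewer moles of gas — to the left.
Dilution lowers every aqueous concentration by the same factor. Δn_aq = 1 − 2 = -1, so the system shifts toward the side with more dissolved moles — to the left.
The net shift is to the left. X1 is a reactant, so its amount increases.

increases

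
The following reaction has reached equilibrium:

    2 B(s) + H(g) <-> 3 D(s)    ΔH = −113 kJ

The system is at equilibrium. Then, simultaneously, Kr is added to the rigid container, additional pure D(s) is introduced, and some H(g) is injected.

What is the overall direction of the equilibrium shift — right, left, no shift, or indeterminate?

right

At constant volume, adding an inert gas leaves every reacting species' partial pressure unchanged, so Q is unchanged — no shift from this change.
D is a pure solid; its activity is 1 regardless of amount, so Q is unaffected — no shift from this change.
Adding H (g), a reactant, drives the reaction to the right.
Only the nonzero effect(s) matter; the net shift is to the right.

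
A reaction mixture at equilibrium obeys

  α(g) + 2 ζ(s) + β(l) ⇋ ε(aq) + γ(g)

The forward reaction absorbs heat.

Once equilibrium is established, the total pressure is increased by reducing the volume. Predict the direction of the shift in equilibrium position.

no shift

Gas moles: reactants 1, products 1. Δn_gas = 0, so a volume change leaves Q equal to K — no shift from this change.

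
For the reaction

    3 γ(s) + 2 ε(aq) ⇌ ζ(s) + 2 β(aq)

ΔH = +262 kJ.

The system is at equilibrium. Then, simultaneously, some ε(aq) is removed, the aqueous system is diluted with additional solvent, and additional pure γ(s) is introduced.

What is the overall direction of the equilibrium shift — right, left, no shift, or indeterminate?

Removing ε (aq), a reactant, drives the reaction to the left.
Dilution scales every aqueous concentration by the same factor. Δn_aq = 2 − 2 = 0, so Q is unchanged — no shift.
γ is a pure solid; its activity is 1 regardless of amount, so Q is unaffected — no shift from this change.
Only the nonzero effect(s) matter; the net shift is to the left.

left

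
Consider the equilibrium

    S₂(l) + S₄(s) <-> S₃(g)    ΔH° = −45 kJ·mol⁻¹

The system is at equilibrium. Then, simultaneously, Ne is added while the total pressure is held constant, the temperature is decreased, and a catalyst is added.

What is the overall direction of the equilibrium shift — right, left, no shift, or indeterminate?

right

Adding inert gas at constant total pressure expands the volume and lowers every reacting partial pressure. With Δn_gas = 1 − 0 = +1, Q moves away from K toward the side with fewer gas moles, so the system shifts toward the side with more gas moles — to the right.
The forward reaction is exothermic. Lowering T favours the exothermic direction — shift to the right.
A catalyst speeds both forward and reverse rates equally; it changes neither Q nor K — no shift from this change.
Only the nonzero effect(s) matter; the net shift is to the right.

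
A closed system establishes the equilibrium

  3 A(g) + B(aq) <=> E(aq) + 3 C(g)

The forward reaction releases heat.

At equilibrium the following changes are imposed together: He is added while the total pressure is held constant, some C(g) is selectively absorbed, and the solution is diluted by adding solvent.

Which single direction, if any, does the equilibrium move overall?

Adding inert gas at constant total pressure expands the volume, scaling every reacting partial pressure by the same factor. Δn_gas = 3 − 3 = 0, so Q is unchanged — no shift.
Removing C (g), a product, drives the reaction to the right.
Dilution scales every aqueous concentration by the same factor. Δn_aq = 1 − 1 = 0, so Q is unchanged — no shift.
Only the nonzero effect(s) matter; the net shift is to the right.

right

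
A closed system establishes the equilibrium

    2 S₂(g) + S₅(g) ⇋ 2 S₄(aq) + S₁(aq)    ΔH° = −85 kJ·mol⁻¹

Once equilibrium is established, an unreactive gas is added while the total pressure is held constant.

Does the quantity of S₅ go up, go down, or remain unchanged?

Adding inert gas at constant total pressure expands the volume and lowers every reacting partial pressure. With Δn_gas = 0 − 3 = -3, Q moves away from K toward the side with fewer gas moles, so the system shifts toward the side with more gas moles — to the left.
The net shift is to the left. S₅ is a reactant, so its amount increases.

increases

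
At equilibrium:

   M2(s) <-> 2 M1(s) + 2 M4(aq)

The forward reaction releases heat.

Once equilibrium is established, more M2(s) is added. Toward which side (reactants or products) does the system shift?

M2 is a pure solid; its activity is 1 regardless of amount, so Q is unaffected — no shift from this change.

no shift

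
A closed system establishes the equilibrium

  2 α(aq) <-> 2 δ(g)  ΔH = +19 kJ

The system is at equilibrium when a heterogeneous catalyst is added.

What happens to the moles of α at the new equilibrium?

unchanged

A catalyst speeds both forward and reverse rates equally; it changes neither Q nor K — no shift from this change.
No net shift occurs, so the amount of α is unchanged.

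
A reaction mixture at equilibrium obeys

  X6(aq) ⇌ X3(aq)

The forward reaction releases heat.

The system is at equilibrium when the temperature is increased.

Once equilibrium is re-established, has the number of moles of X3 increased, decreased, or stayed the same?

decreases

The forward reaction is exothermic. Raising T favours the endothermic direction — shift to the left.
The net shift is to the left. X3 is a product, so its amount decreases.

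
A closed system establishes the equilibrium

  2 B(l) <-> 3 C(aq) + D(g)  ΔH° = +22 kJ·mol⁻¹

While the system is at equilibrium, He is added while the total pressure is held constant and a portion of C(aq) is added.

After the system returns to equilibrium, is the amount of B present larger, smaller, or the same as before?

Adding inert gas at constant total pressure expands the volume and lowers every reacting partial pressure. With Δn_gas = 1 − 0 = +1, Q moves away from K toward the side with fewer gas moles, so the system shifts toward the side with more gas moles — to the right.
Adding C (aq), a product, drives the reaction to the left.
The two effects oppose each other, so the net shift — and hence the change in B — cannot be determined from the given information.

cannot be determined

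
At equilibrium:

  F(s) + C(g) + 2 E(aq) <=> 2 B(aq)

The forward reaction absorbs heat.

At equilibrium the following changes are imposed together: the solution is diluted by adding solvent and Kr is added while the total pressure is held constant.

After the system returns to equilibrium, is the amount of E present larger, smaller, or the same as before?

Dilution scales every aqueous concentration by the same factor. Δn_aq = 2 − 2 = 0, so Q is unchanged — no shift.
Adding inert gas at constant total pressure expands the volume and lowers every reacting partial pressure. With Δn_gas = 0 − 1 = -1, Q moves away from K toward the side with fewer gas moles, so the system shifts toward the side with more gas moles — to the left.
The net shift is to the left. E is a reactant, so its amount increases.

increases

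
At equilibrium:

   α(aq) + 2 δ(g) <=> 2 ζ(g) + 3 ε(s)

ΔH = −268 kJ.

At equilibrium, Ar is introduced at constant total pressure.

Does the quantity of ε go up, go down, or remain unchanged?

Adding inert gas at constant total pressure expands the volume, scaling every reacting partial pressure by the same factor. Δn_gas = 2 − 2 = 0, so Q is unchanged — no shift.
No net shift occurs, so the amount of ε is unchanged.

unchanged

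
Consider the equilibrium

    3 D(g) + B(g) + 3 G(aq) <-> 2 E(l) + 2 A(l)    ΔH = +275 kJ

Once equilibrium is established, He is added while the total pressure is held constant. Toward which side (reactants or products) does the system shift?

Adding inert gas at constant total pressure expands the volume and lowers every reacting partial pressure. With Δn_gas = 0 − 4 = -4, Q moves away from K toward the side with fewer gas moles, so the system shifts toward the side with more gas moles — to the left.

left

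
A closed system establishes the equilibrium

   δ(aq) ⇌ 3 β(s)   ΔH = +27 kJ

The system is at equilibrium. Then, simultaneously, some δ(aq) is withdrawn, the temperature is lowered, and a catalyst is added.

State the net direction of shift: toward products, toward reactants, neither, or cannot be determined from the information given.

Removing δ (aq), a reactant, drives the reaction to the left.
The forward reaction is endothermic. Lowering T favours the exothermic direction — shift to the left.
A catalyst speeds both forward and reverse rates equally; it changes neither Q nor K — no shift from this change.
Only the nonzero effect(s) matter; the net shift is to the left.

left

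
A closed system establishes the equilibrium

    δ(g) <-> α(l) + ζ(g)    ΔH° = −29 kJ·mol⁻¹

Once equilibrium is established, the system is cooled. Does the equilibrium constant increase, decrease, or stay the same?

K depends on temperature via the van 't Hoff relation. The forward reaction is exothermic, so lowering T increases K.

increases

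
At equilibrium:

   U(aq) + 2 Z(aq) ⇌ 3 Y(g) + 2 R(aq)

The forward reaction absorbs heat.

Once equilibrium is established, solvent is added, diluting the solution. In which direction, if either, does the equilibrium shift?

Dilution lowers every aqueous concentration by the same factor. Δn_aq = 2 − 3 = -1, so the system shifts toward the side with more dissolved moles — to the left.

left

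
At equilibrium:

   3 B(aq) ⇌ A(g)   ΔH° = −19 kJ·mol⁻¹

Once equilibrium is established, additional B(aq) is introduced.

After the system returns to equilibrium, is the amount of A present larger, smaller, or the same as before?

increases

Adding B (aq), a reactant, drives the reaction to the right.
The net shift is to the right. A is a product, so its amount increases.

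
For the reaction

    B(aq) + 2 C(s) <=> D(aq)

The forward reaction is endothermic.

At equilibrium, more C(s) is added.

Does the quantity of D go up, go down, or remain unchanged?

unchanged

C is a pure solid; its activity is 1 regardless of amount, so Q is unaffected — no shift from this change.
No net shift occurs, so the amount of D is unchanged.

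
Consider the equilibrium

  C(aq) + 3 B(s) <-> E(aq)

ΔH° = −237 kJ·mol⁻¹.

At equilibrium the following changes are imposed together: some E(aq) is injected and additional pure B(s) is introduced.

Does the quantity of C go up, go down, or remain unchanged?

Adding E (aq), a product, drives the reaction to the left.
B is a pure solid; its activity is 1 regardless of amount, so Q is unaffected — no shift from this change.
The net shift is to the left. C is a reactant, so its amount increases.

increases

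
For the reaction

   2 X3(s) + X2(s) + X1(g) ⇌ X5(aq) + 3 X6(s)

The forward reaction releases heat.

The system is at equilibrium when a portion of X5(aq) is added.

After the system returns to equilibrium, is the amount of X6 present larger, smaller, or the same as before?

Adding X5 (aq), a product, drives the reaction to the left.
The net shift is to the left. X6 is a product, so its amount decreases.

decreases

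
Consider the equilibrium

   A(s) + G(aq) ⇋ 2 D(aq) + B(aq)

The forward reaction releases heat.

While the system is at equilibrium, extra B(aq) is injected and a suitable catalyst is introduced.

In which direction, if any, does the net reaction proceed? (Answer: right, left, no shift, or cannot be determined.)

left

Adding B (aq), a product, drives the reaction to the left.
A catalyst speeds both forward and reverse rates equally; it changes neither Q nor K — no shift from this change.
Only the nonzero effect(s) matter; the net shift is to the left.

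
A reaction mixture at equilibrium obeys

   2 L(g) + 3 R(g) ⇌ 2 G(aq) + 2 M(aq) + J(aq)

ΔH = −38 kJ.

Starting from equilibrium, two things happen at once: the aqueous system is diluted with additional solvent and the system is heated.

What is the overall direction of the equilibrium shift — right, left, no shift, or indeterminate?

Dilution lowers every aqueous concentration by the same factor. Δn_aq = 5 − 0 = +5, so the system shifts toward the side with more dissolved moles — to the right.
The forward reaction is exothermic. Raising T favours the endothermic direction — shift to the left.
The individual effects push in opposite directions; without quantitative information the net direction cannot be determined.

cannot be determined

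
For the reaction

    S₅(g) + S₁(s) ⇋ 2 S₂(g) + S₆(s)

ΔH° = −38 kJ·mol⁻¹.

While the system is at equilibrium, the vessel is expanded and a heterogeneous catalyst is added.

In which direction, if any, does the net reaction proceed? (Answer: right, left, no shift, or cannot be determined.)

right

Gas moles: reactants 1, products 2 (Δn_gas = +1). Expansion shifts the system toward the side with more moles of gas — to the right.
A catalyst speeds both forward and reverse rates equally; it changes neither Q nor K — no shift from this change.
Only the nonzero effect(s) matter; the net shift is to the right.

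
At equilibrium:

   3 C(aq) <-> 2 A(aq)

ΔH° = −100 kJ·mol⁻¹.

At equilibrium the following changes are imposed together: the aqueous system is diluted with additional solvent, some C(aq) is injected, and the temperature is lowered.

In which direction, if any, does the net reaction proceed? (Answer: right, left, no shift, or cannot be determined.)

cannot be determined

Dilution lowers every aqueous concentration by the same factor. Δn_aq = 2 − 3 = -1, so the system shifts toward the side with more dissolved moles — to the left.
Adding C (aq), a reactant, drives the reaction to the right.
The forward reaction is exothermic. Lowering T favours the exothermic direction — shift to the right.
The individual effects push in opposite directions; without quantitative information the net direction cannot be determined.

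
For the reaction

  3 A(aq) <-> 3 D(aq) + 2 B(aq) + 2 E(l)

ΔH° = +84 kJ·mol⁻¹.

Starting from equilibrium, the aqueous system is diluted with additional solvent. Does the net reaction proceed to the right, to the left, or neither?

right

Dilution lowers every aqueous concentration by the same factor. Δn_aq = 5 − 3 = +2, so the system shifts toward the side with more dissolved moles — to the right.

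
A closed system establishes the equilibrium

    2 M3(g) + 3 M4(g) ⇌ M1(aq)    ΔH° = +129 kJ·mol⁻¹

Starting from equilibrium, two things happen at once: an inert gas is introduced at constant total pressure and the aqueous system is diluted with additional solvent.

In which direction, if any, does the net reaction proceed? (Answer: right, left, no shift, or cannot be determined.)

Adding inert gas at constant total pressure expands the volume and lowers every reacting partial pressure. With Δn_gas = 0 − 5 = -5, Q moves away from K toward the side with fewer gas moles, so the system shifts toward the side with more gas moles — to the left.
Dilution lowers every aqueous concentration by the same factor. Δn_aq = 1 − 0 = +1, so the system shifts toward the side with more dissolved moles — to the right.
The individual effects push in opposite directions; without quantitative information the net direction cannot be determined.

cannot be determined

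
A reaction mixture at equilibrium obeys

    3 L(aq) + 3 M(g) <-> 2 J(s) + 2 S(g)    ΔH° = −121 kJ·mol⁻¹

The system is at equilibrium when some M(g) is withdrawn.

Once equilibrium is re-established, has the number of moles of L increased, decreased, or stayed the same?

Removing M (g), a reactant, drives the reaction to the left.
The net shift is to the left. L is a reactant, so its amount increases.

increases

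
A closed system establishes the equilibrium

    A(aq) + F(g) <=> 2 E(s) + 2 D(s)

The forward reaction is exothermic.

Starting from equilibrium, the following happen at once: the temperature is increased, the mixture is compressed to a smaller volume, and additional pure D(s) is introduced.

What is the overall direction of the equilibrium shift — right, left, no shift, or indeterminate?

cannot be determined

The forward reaction is exothermic. Raising T favours the endothermic direction — shift to the left.
Gas moles: reactants 1, products 0 (Δn_gas = -1). Compression shifts the system toward the side with fewer moles of gas — to the right.
D is a pure solid; its activity is 1 regardless of amount, so Q is unaffected — no shift from this change.
The individual effects push in opposite directions; without quantitative information the net direction cannot be determined.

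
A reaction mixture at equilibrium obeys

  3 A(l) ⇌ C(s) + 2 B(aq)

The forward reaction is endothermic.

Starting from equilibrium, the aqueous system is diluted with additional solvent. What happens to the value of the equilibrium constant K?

The equilibrium constant depends only on temperature. This perturbation may move the position of equilibrium, but since T is unchanged, K itself is unchanged.

unchanged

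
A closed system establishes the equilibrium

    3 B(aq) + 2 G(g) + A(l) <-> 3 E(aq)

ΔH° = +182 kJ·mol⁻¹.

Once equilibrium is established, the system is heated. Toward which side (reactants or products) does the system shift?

right

The forward reaction is endothermic. Raising T favours the endothermic direction — shift to the right.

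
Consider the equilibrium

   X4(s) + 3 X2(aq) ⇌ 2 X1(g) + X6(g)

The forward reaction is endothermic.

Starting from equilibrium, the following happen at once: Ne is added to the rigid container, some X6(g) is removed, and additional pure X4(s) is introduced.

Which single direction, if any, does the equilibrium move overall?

At constant volume, adding an inert gas leaves every reacting species' partial pressure unchanged, so Q is unchanged — no shift from this change.
Removing X6 (g), a product, drives the reaction to the right.
X4 is a pure solid; its activity is 1 regardless of amount, so Q is unaffected — no shift from this change.
Only the nonzero effect(s) matter; the net shift is to the right.

right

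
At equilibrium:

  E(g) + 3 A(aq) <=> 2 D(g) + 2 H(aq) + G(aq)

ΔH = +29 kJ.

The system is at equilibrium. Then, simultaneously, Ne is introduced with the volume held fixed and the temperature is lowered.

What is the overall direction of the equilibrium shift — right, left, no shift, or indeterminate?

left

At constant volume, adding an inert gas leaves every reacting species' partial pressure unchanged, so Q is unchanged — no shift from this change.
The forward reaction is endothermic. Lowering T favours the exothermic direction — shift to the left.
Only the nonzero effect(s) matter; the net shift is to the left.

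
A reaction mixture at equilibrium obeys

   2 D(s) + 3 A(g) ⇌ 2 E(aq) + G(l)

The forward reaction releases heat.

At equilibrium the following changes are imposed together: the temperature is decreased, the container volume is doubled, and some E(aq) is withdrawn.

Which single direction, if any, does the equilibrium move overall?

cannot be determined

The forward reaction is exothermic. Lowering T favours the exothermic direction — shift to the right.
Gas moles: reactants 3, products 0 (Δn_gas = -3). Expansion shifts the system toward the side with more moles of gas — to the left.
Removing E (aq), a product, drives the reaction to the right.
The individual effects push in opposite directions; without quantitative information the net direction cannot be determined.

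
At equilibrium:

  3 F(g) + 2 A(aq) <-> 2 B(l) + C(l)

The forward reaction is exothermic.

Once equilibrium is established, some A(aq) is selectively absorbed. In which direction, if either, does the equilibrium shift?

Removing A (aq), a reactant, drives the reaction to the left.

left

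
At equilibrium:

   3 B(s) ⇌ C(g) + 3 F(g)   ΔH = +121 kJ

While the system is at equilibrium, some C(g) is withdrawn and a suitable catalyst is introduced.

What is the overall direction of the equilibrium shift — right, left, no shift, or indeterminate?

right

Removing C (g), a product, drives the reaction to the right.
A catalyst speeds both forward and reverse rates equally; it changes neither Q nor K — no shift from this change.
Only the nonzero effect(s) matter; the net shift is to the right.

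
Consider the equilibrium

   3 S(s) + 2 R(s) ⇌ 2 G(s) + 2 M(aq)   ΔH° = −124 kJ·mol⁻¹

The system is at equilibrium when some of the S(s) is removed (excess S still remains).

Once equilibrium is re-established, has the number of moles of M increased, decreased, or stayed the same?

S is a pure solid; its activity is 1 regardless of amount, so Q is unaffected — no shift from this change.
No net shift occurs, so the amount of M is unchanged.

unchanged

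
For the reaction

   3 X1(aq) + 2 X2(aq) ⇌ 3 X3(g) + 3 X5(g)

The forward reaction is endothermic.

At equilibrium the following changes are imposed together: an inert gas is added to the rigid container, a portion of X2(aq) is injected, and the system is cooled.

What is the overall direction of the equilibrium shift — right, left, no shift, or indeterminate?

At constant volume, adding an inert gas leaves every reacting species' partial pressure unchanged, so Q is unchanged — no shift from this change.
Adding X2 (aq), a reactant, drives the reaction to the right.
The forward reaction is endothermic. Lowering T favours the exothermic direction — shift to the left.
The individual effects push in opposite directions; without quantitative information the net direction cannot be determined.

cannot be determined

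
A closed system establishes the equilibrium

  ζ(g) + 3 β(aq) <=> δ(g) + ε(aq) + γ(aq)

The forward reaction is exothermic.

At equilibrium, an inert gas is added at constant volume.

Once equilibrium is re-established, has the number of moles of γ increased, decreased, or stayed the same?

At constant volume, adding an inert gas leaves every reacting species' partial pressure unchanged, so Q is unchanged — no shift from this change.
No net shift occurs, so the amount of γ is unchanged.

unchanged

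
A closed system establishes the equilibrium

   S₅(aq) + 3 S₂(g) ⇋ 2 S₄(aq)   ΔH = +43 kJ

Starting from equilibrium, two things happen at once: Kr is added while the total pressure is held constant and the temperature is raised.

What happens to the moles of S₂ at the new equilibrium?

Adding inert gas at constant total pressure expands the volume and lowers every reacting partial pressure. With Δn_gas = 0 − 3 = -3, Q moves away from K toward the side with fewer gas moles, so the system shifts toward the side with more gas moles — to the left.
The forward reaction is endothermic. Raising T favours the endothermic direction — shift to the right.
The two effects oppose each other, so the net shift — and hence the change in S₂ — cannot be determined from the given information.

cannot be determined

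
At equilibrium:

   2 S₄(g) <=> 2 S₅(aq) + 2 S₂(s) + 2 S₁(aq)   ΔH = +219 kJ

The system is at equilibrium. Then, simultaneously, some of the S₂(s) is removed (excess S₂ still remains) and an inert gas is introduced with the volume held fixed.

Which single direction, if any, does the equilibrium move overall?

S₂ is a pure solid; its activity is 1 regardless of amount, so Q is unaffected — no shift from this change.
At constant volume, adding an inert gas leaves every reacting species' partial pressure unchanged, so Q is unchanged — no shift from this change.
None of the changes alters Q relative to K, so there is no net shift.

no shift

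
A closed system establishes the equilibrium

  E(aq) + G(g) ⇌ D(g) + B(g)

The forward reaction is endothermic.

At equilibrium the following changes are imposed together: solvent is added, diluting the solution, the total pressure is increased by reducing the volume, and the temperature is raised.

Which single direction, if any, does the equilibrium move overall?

Dilution lowers every aqueous concentration by the same factor. Δn_aq = 0 − 1 = -1, so the system shifts toward the side with more dissolved moles — to the left.
Gas moles: reactants 1, products 2 (Δn_gas = +1). Compression shifts the system toward the side with fewer moles of gas — to the left.
The forward reaction is endothermic. Raising T favours the endothermic direction — shift to the right.
The individual effects push in opposite directions; without quantitative information the net direction cannot be determined.

cannot be determined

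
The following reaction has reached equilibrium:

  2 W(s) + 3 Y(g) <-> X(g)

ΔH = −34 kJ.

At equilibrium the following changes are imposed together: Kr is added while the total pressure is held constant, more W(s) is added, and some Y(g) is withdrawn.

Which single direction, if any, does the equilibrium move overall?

Adding inert gas at constant total pressure expands the volume and lowers every reacting partial pressure. With Δn_gas = 1 − 3 = -2, Q moves away from K toward the side with fewer gas moles, so the system shifts toward the side with more gas moles — to the left.
W is a pure solid; its activity is 1 regardless of amount, so Q is unaffected — no shift from this change.
Removing Y (g), a reactant, drives the reaction to the left.
Only the nonzero effect(s) matter; the net shift is to the left.

left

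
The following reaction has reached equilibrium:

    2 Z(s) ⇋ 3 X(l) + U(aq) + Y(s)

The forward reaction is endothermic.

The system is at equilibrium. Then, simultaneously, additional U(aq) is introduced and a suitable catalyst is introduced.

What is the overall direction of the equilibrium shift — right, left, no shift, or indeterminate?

left

Adding U (aq), a product, drives the reaction to the left.
A catalyst speeds both forward and reverse rates equally; it changes neither Q nor K — no shift from this change.
Only the nonzero effect(s) matter; the net shift is to the left.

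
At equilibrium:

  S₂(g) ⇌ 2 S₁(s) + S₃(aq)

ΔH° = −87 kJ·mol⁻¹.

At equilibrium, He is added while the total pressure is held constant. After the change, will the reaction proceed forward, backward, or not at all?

Adding inert gas at constant total pressure expands the volume and lowers every reacting partial pressure. With Δn_gas = 0 − 1 = -1, Q moves away from K toward the side with fewer gas moles, so the system shifts toward the side with more gas moles — to the left.

left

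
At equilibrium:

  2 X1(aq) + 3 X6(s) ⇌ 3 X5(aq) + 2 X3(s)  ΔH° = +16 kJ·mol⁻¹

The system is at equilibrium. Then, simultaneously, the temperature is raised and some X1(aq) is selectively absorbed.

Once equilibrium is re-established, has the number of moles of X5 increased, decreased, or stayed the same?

cannot be determined

The forward reaction is endothermic. Raising T favours the endothermic direction — shift to the right.
Removing X1 (aq), a reactant, drives the reaction to the left.
The two effects oppose each other, so the net shift — and hence the change in X5 — cannot be determined from the given information.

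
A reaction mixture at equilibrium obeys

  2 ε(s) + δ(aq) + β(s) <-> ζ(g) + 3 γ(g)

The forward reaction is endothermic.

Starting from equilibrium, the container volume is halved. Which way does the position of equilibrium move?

Gas moles: reactants 0, products 4 (Δn_gas = +4). Compression shifts the system toward the side with fewer moles of gas — to the left.

left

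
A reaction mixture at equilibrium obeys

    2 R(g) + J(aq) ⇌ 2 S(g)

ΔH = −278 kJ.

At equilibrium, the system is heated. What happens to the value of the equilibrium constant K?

K depends on temperature via the van 't Hoff relation. The forward reaction is exothermic, so raising T decreases K.

decreases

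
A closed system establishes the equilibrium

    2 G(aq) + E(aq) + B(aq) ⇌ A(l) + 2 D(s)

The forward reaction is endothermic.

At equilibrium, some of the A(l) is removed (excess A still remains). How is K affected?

unchanged

The equilibrium constant depends only on temperature. This perturbation changes neither the position of equilibrium nor K.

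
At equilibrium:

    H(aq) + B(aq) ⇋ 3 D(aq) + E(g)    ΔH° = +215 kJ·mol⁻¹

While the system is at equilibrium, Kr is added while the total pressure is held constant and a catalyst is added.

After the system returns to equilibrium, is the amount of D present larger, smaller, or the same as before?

Adding inert gas at constant total pressure expands the volume and lowers every reacting partial pressure. With Δn_gas = 1 − 0 = +1, Q moves away from K toward the side with fewer gas moles, so the system shifts toward the side with more gas moles — to the right.
A catalyst speeds both forward and reverse rates equally; it changes neither Q nor K — no shift from this change.
The net shift is to the right. D is a product, so its amount increases.

increases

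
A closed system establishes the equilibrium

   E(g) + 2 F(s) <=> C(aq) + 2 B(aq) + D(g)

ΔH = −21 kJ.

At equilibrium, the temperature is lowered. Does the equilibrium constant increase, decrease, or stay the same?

K depends on temperature via the van 't Hoff relation. The forward reaction is exothermic, so lowering T increases K.

increases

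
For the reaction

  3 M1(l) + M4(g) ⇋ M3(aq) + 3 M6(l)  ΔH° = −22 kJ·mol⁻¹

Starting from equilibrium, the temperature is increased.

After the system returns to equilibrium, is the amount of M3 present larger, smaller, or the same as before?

The forward reaction is exothermic. Raising T favours the endothermic direction — shift to the left.
The net shift is to the left. M3 is a product, so its amount decreases.

decreases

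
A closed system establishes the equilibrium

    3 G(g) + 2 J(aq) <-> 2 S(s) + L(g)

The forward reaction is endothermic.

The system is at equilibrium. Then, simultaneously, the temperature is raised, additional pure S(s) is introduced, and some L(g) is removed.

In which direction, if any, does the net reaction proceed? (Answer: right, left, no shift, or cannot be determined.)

The forward reaction is endothermic. Raising T favours the endothermic direction — shift to the right.
S is a pure solid; its activity is 1 regardless of amount, so Q is unaffected — no shift from this change.
Removing L (g), a product, drives the reaction to the right.
Only the nonzero effect(s) matter; the net shift is to the right.

right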